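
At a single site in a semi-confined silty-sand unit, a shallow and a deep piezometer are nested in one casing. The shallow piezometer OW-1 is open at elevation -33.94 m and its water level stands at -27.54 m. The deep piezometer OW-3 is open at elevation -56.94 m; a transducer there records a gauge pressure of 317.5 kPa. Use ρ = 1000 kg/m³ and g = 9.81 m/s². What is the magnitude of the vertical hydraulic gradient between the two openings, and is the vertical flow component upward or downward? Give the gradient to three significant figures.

|i_v| ≈ 0.129; vertical flow is upward

Total head at OW-1: h = -27.54 m (water level in the standpipe).
Pressure head at OW-3: ψ = P/(ρg) = 317.5×1000 / (1000 × 9.81) = 32.36 m.
Total head at OW-3: h = z + ψ = -56.94 + 32.36 = -24.58 m.
Δh = h(OW-1) − h(OW-3) = -27.54 − (-24.58) = -2.96 m.
Vertical separation Δz = -33.94 − (-56.94) = 23.00 m.
|i_v| = |Δh| / Δz = 2.96 / 23.00 = 0.129.
Head is higher in the deep piezometer, so vertical flow is upward (discharge condition).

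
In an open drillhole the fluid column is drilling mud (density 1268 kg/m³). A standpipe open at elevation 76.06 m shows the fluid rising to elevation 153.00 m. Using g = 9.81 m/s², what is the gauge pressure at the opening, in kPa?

P ≈ 957 kPa

Pressure head ψ = h − z = 153.00 − 76.06 = 76.94 m.
P = ρgψ = 1268 × 9.81 × 76.94 = 957063 Pa ≈ 957 kPa.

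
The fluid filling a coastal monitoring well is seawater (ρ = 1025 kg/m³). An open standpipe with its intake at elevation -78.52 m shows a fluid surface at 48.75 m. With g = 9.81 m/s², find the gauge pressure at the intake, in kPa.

Pressure head ψ = h − z = 48.75 − (-78.52) = 127.27 m.
P = ρgψ = 1025 × 9.81 × 127.27 = 1279732 Pa ≈ 1280 kPa.

P ≈ 1280 kPa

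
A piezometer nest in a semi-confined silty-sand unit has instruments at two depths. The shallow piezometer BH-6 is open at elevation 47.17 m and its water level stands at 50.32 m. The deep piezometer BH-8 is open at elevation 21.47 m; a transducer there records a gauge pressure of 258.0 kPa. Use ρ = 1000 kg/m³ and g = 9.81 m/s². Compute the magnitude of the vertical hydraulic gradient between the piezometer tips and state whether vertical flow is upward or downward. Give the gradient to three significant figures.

|i_v| ≈ 0.0992; vertical flow is downward

Total head at BH-6: h = 50.32 m (water level in the standpipe).
Pressure head at BH-8: ψ = P/(ρg) = 258.0×1000 / (1000 × 9.81) = 26.30 m.
Total head at BH-8: h = z + ψ = 21.47 + 26.30 = 47.77 m.
Δh = h(BH-6) − h(BH-8) = 50.32 − 47.77 = 2.55 m.
Vertical separation Δz = 47.17 − 21.47 = 25.70 m.
|i_v| = |Δh| / Δz = 2.55 / 25.70 = 0.0992.
Head is higher in the shallow piezometer, so vertical flow is downward (recharge condition).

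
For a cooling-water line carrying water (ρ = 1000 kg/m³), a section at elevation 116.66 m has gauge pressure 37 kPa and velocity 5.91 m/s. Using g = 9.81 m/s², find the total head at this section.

Pressure head ψ = P/(ρg) = 37×1000 / (1000 × 9.81) = 3.77 m.
Velocity head = v²/(2g) = 5.91² / (2 × 9.81) = 1.780 m.
h = z + ψ + v²/(2g) = 116.66 + 3.77 + 1.780 = 122.21 m.

h ≈ 122.21 m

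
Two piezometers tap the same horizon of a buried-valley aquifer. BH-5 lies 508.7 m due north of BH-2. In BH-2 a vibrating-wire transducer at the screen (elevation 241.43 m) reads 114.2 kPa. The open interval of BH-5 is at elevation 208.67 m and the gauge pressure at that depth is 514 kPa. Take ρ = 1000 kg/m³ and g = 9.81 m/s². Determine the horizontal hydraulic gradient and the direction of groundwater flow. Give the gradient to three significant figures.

i ≈ 0.0157; groundwater flows toward the south

Pressure head at BH-2: ψ = P/(ρg) = 114.2×1000 / (1000 × 9.81) = 11.64 m.
Total head at BH-2: h = z + ψ = 241.43 + 11.64 = 253.07 m.
Pressure head at BH-5: ψ = P/(ρg) = 514×1000 / (1000 × 9.81) = 52.40 m.
Total head at BH-5: h = z + ψ = 208.67 + 52.40 = 261.07 m.
Head difference: h(BH-2) − h(BH-5) = 253.07 − 261.07 = -8.00 m.
Hydraulic gradient: i = |Δh| / L = 8.00 / 508.7 = 0.0157.
Flow is from higher to lower head: from BH-5 toward BH-2, i.e. toward the south.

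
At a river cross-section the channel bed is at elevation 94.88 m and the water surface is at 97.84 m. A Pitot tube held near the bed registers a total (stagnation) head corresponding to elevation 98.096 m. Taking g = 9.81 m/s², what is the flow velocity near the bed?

v ≈ 2.24 m/s

Near the bed, under hydrostatic conditions, the piezometric head (z + ψ) equals the free-surface elevation, 97.84 m.
Velocity head = total − piezometric = 98.096 − 97.84 = 0.256 m.
v = √(2g·h_v) = √(2 × 9.81 × 0.256) = 2.24 m/s.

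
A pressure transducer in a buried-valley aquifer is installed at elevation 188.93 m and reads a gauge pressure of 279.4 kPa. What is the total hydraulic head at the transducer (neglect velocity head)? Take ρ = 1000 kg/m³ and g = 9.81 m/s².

ψ = P/(ρg) = 279.4×1000 / (1000 × 9.81) = 28.48 m.
h = z + ψ = 188.93 + 28.48 = 217.41 m.

h ≈ 217.41 m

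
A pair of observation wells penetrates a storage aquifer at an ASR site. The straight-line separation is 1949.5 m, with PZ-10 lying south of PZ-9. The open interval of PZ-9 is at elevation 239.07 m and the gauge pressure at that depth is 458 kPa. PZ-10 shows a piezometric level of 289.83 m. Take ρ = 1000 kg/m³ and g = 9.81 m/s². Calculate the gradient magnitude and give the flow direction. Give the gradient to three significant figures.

Pressure head at PZ-9: ψ = P/(ρg) = 458×1000 / (1000 × 9.81) = 46.69 m.
Total head at PZ-9: h = z + ψ = 239.07 + 46.69 = 285.76 m.
Total head at PZ-10: h = 289.83 m (water level in the piezometer is the total head).
Head difference: h(PZ-9) − h(PZ-10) = 285.76 − 289.83 = -4.07 m.
Hydraulic gradient: i = |Δh| / L = 4.07 / 1949.5 = 0.00209.
Flow is from higher to lower head: from PZ-10 toward PZ-9, i.e. toward the north.

i ≈ 0.00209; groundwater flows toward the north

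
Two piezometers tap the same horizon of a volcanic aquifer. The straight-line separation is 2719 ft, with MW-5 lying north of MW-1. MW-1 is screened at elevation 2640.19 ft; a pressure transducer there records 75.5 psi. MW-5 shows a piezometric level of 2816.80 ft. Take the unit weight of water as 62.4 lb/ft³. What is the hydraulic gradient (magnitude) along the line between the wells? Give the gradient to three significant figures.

Pressure head at MW-1: ψ = 144·P/γ = 144 × 75.5 / 62.4 = 174.23 ft.
Total head at MW-1: h = z + ψ = 2640.19 + 174.23 = 2814.42 ft.
Total head at MW-5: h = 2816.80 ft (water level in the piezometer is the total head).
Head difference: h(MW-1) − h(MW-5) = 2814.42 − 2816.80 = -2.38 ft.
Hydraulic gradient: i = |Δh| / L = 2.38 / 2719 = 0.000875.

i ≈ 0.000875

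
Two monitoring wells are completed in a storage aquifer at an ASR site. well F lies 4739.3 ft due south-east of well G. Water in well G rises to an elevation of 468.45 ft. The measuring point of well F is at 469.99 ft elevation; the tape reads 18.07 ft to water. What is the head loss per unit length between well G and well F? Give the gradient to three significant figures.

Total head at well G: h = 468.45 ft (water level in the piezometer is the total head).
Total head at well F: h = 469.99 − 18.07 = 451.92 ft.
Head difference: h(well G) − h(well F) = 468.45 − 451.92 = 16.53 ft.
Hydraulic gradient: i = |Δh| / L = 16.53 / 4739.3 = 0.00349.

i ≈ 0.00349 ft/ft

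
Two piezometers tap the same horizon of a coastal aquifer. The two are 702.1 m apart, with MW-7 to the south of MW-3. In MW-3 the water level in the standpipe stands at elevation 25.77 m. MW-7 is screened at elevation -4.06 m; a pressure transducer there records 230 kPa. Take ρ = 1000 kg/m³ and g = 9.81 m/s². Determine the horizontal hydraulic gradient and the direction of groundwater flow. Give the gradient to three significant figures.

i ≈ 0.00909; groundwater flows toward the south

Total head at MW-3: h = 25.77 m (water level in the piezometer is the total head).
Pressure head at MW-7: ψ = P/(ρg) = 230×1000 / (1000 × 9.81) = 23.45 m.
Total head at MW-7: h = z + ψ = -4.06 + 23.45 = 19.39 m.
Head difference: h(MW-3) − h(MW-7) = 25.77 − 19.39 = 6.38 m.
Hydraulic gradient: i = |Δh| / L = 6.38 / 702.1 = 0.00909.
Flow is from higher to lower head: from MW-3 toward MW-7, i.e. toward the south.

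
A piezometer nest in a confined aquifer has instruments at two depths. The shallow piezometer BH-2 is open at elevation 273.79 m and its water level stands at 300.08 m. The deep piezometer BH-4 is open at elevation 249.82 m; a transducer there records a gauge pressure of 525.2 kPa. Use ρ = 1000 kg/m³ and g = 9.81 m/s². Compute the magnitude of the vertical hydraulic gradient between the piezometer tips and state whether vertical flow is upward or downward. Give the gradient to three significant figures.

Total head at BH-2: h = 300.08 m (water level in the standpipe).
Pressure head at BH-4: ψ = P/(ρg) = 525.2×1000 / (1000 × 9.81) = 53.54 m.
Total head at BH-4: h = z + ψ = 249.82 + 53.54 = 303.36 m.
Δh = h(BH-2) − h(BH-4) = 300.08 − 303.36 = -3.28 m.
Vertical separation Δz = 273.79 − 249.82 = 23.97 m.
|i_v| = |Δh| / Δz = 3.28 / 23.97 = 0.137.
Head is higher in the deep piezometer, so vertical flow is upward (discharge condition).

|i_v| ≈ 0.137; vertical flow is upward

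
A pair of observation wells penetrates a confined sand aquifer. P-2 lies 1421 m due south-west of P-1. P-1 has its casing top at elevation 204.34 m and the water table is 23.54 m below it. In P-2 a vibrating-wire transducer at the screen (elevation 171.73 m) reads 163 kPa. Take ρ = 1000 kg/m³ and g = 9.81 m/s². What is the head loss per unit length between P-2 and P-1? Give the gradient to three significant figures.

Total head at P-1: h = 204.34 − 23.54 = 180.80 m.
Pressure head at P-2: ψ = P/(ρg) = 163×1000 / (1000 × 9.81) = 16.62 m.
Total head at P-2: h = z + ψ = 171.73 + 16.62 = 188.35 m.
Head difference: h(P-1) − h(P-2) = 180.80 − 188.35 = -7.55 m.
Hydraulic gradient: i = |Δh| / L = 7.55 / 1421 = 0.00531.

i ≈ 0.00531 m/m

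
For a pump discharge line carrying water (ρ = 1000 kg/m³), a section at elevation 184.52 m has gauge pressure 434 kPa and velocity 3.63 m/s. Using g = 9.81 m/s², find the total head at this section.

Pressure head ψ = P/(ρg) = 434×1000 / (1000 × 9.81) = 44.24 m.
Velocity head = v²/(2g) = 3.63² / (2 × 9.81) = 0.672 m.
h = z + ψ + v²/(2g) = 184.52 + 44.24 + 0.672 = 229.43 m.

h ≈ 229.43 m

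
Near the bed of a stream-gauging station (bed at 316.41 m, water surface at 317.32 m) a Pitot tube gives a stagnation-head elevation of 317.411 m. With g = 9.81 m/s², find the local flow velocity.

v ≈ 1.34 m/s

Near the bed, under hydrostatic conditions, the piezometric head (z + ψ) equals the free-surface elevation, 317.32 m.
Velocity head = total − piezometric = 317.411 − 317.32 = 0.091 m.
v = √(2g·h_v) = √(2 × 9.81 × 0.091) = 1.34 m/s.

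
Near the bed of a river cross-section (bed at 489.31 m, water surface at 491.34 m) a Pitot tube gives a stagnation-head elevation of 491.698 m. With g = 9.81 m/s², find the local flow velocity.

Near the bed, under hydrostatic conditions, the piezometric head (z + ψ) equals the free-surface elevation, 491.34 m.
Velocity head = total − piezometric = 491.698 − 491.34 = 0.358 m.
v = √(2g·h_v) = √(2 × 9.81 × 0.358) = 2.65 m/s.

v ≈ 2.65 m/s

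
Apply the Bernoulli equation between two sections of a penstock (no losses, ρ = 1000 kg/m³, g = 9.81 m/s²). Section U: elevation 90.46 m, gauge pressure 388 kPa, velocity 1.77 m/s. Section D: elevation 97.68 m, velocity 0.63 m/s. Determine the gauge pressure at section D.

Pressure head at U: ψ₁ = P₁/(ρg) = 388×1000 / (1000 × 9.81) = 39.55 m.
Velocity heads: v₁²/2g = 1.77²/19.62 = 0.160 m; v₂²/2g = 0.63²/19.62 = 0.020 m.
Total head H = z₁ + ψ₁ + v₁²/2g = 90.46 + 39.55 + 0.160 = 130.17 m.
ψ₂ = H − z₂ − v₂²/2g = 130.17 − 97.68 − 0.020 = 32.47 m.
P₂ = ρgψ₂ = 1000 × 9.81 × 32.47 ≈ 319 kPa.

P₂ ≈ 319 kPa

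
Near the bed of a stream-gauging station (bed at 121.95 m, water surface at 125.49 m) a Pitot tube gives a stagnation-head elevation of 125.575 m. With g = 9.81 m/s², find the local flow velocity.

v ≈ 1.29 m/s

Near the bed, under hydrostatic conditions, the piezometric head (z + ψ) equals the free-surface elevation, 125.49 m.
Velocity head = total − piezometric = 125.575 − 125.49 = 0.085 m.
v = √(2g·h_v) = √(2 × 9.81 × 0.085) = 1.29 m/s.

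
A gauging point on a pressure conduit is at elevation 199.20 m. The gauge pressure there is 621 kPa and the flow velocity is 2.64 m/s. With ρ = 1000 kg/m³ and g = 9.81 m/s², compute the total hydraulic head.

Pressure head ψ = P/(ρg) = 621×1000 / (1000 × 9.81) = 63.30 m.
Velocity head = v²/(2g) = 2.64² / (2 × 9.81) = 0.355 m.
h = z + ψ + v²/(2g) = 199.20 + 63.30 + 0.355 = 262.86 m.

h ≈ 262.86 m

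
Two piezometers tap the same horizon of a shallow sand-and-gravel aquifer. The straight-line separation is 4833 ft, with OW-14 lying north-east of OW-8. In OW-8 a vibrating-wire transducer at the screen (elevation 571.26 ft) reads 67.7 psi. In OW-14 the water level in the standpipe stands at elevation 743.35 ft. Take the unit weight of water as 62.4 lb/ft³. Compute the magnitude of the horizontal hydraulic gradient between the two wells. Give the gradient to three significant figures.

i ≈ 0.00328

Pressure head at OW-8: ψ = 144·P/γ = 144 × 67.7 / 62.4 = 156.23 ft.
Total head at OW-8: h = z + ψ = 571.26 + 156.23 = 727.49 ft.
Total head at OW-14: h = 743.35 ft (water level in the piezometer is the total head).
Head difference: h(OW-8) − h(OW-14) = 727.49 − 743.35 = -15.86 ft.
Hydraulic gradient: i = |Δh| / L = 15.86 / 4833 = 0.00328.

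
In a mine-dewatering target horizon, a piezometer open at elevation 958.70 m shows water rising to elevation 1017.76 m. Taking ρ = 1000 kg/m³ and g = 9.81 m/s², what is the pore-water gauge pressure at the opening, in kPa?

P ≈ 579 kPa

Pressure head ψ = h − z = 1017.76 − 958.70 = 59.06 m.
P = ρgψ = 1000 × 9.81 × 59.06 = 579379 Pa ≈ 579 kPa.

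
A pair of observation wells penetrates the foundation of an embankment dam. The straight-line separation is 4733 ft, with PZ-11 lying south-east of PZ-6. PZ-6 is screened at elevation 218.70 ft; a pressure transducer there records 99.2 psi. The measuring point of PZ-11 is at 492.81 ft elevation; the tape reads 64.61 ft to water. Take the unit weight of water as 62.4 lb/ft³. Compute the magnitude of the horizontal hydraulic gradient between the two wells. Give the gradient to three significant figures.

Pressure head at PZ-6: ψ = 144·P/γ = 144 × 99.2 / 62.4 = 228.92 ft.
Total head at PZ-6: h = z + ψ = 218.70 + 228.92 = 447.62 ft.
Total head at PZ-11: h = 492.81 − 64.61 = 428.20 ft.
Head difference: h(PZ-6) − h(PZ-11) = 447.62 − 428.20 = 19.42 ft.
Hydraulic gradient: i = |Δh| / L = 19.42 / 4733 = 0.00410.

i ≈ 0.00410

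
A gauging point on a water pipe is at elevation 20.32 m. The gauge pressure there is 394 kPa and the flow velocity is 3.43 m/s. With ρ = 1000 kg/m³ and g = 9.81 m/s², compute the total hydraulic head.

Pressure head ψ = P/(ρg) = 394×1000 / (1000 × 9.81) = 40.16 m.
Velocity head = v²/(2g) = 3.43² / (2 × 9.81) = 0.600 m.
h = z + ψ + v²/(2g) = 20.32 + 40.16 + 0.600 = 61.08 m.

h ≈ 61.08 m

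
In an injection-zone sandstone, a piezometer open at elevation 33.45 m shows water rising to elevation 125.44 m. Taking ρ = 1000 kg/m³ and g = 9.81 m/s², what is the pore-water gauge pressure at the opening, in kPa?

P ≈ 902 kPa

Pressure head ψ = h − z = 125.44 − 33.45 = 91.99 m.
P = ρgψ = 1000 × 9.81 × 91.99 = 902422 Pa ≈ 902 kPa.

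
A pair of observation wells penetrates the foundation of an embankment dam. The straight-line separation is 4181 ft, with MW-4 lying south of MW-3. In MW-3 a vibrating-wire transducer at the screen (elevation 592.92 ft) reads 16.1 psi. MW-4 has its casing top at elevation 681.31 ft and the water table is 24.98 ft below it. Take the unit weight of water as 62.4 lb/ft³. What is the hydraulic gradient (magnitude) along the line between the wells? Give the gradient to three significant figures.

Pressure head at MW-3: ψ = 144·P/γ = 144 × 16.1 / 62.4 = 37.15 ft.
Total head at MW-3: h = z + ψ = 592.92 + 37.15 = 630.07 ft.
Total head at MW-4: h = 681.31 − 24.98 = 656.33 ft.
Head difference: h(MW-3) − h(MW-4) = 630.07 − 656.33 = -26.26 ft.
Hydraulic gradient: i = |Δh| / L = 26.26 / 4181 = 0.00628.

i ≈ 0.00628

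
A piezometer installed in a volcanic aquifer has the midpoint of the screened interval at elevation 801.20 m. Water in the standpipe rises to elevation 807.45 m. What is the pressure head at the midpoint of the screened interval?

ψ ≈ 6.25 m

Total head h = 807.45 m (the water-surface elevation in the piezometer).
Pressure head ψ = h − z = 807.45 − 801.20 = 6.25 m.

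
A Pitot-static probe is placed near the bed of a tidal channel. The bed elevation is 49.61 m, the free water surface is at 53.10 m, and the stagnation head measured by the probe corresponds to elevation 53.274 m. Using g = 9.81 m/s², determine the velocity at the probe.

v ≈ 1.85 m/s

Near the bed, under hydrostatic conditions, the piezometric head (z + ψ) equals the free-surface elevation, 53.10 m.
Velocity head = total − piezometric = 53.274 − 53.10 = 0.174 m.
v = √(2g·h_v) = √(2 × 9.81 × 0.174) = 1.85 m/s.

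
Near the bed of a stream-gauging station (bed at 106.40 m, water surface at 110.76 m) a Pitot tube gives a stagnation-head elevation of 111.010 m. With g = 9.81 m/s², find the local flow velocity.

v ≈ 2.21 m/s

Near the bed, under hydrostatic conditions, the piezometric head (z + ψ) equals the free-surface elevation, 110.76 m.
Velocity head = total − piezometric = 111.010 − 110.76 = 0.250 m.
v = √(2g·h_v) = √(2 × 9.81 × 0.250) = 2.21 m/s.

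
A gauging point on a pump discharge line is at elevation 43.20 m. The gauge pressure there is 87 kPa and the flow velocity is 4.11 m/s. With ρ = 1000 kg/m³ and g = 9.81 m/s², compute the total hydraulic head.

h ≈ 52.93 m

Pressure head ψ = P/(ρg) = 87×1000 / (1000 × 9.81) = 8.87 m.
Velocity head = v²/(2g) = 4.11² / (2 × 9.81) = 0.861 m.
h = z + ψ + v²/(2g) = 43.20 + 8.87 + 0.861 = 52.93 m.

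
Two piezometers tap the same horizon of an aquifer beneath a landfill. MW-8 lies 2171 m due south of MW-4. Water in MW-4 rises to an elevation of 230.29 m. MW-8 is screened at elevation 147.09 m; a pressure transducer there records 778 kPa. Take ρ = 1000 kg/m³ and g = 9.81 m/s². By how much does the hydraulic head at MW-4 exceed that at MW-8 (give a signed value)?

Total head at MW-4: h = 230.29 m (water level in the piezometer is the total head).
Pressure head at MW-8: ψ = P/(ρg) = 778×1000 / (1000 × 9.81) = 79.31 m.
Total head at MW-8: h = z + ψ = 147.09 + 79.31 = 226.40 m.
Head difference: h(MW-4) − h(MW-8) = 230.29 − 226.40 = 3.89 m.

Δh ≈ 3.89 m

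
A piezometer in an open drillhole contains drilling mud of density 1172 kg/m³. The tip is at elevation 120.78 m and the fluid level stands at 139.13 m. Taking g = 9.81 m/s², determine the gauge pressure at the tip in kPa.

P ≈ 211 kPa

Pressure head ψ = h − z = 139.13 − 120.78 = 18.35 m.
P = ρgψ = 1172 × 9.81 × 18.35 = 210976 Pa ≈ 211 kPa.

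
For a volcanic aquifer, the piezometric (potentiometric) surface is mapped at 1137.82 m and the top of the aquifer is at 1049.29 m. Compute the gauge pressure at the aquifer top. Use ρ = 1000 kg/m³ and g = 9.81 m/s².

Pressure head at the aquifer top: ψ = h − z = 1137.82 − 1049.29 = 88.53 m.
P = ρgψ = 1000 × 9.81 × 88.53 = 868479 Pa ≈ 868 kPa.

P ≈ 868 kPa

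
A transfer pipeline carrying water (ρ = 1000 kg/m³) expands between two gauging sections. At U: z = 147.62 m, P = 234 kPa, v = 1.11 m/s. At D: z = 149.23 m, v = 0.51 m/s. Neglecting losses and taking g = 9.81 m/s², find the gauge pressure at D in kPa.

Pressure head at U: ψ₁ = P₁/(ρg) = 234×1000 / (1000 × 9.81) = 23.85 m.
Velocity heads: v₁²/2g = 1.11²/19.62 = 0.063 m; v₂²/2g = 0.51²/19.62 = 0.013 m.
Total head H = z₁ + ψ₁ + v₁²/2g = 147.62 + 23.85 + 0.063 = 171.53 m.
ψ₂ = H − z₂ − v₂²/2g = 171.53 − 149.23 − 0.013 = 22.29 m.
P₂ = ρgψ₂ = 1000 × 9.81 × 22.29 ≈ 219 kPa.

P₂ ≈ 219 kPa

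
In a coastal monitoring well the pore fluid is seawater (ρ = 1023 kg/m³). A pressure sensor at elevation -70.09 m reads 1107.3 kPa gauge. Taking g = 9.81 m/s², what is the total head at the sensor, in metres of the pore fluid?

ψ = P/(ρg) = 1107.3×1000 / (1023 × 9.81) = 110.34 m.
h = z + ψ = -70.09 + 110.34 = 40.25 m.

h ≈ 40.25 m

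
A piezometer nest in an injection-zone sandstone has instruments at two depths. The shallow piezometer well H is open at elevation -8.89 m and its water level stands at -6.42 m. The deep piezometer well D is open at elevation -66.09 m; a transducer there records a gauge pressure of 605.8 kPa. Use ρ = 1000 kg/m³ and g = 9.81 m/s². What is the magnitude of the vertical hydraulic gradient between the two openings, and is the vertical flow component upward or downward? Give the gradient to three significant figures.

Total head at well H: h = -6.42 m (water level in the standpipe).
Pressure head at well D: ψ = P/(ρg) = 605.8×1000 / (1000 × 9.81) = 61.75 m.
Total head at well D: h = z + ψ = -66.09 + 61.75 = -4.34 m.
Δh = h(well H) − h(well D) = -6.42 − (-4.34) = -2.08 m.
Vertical separation Δz = -8.89 − (-66.09) = 57.20 m.
|i_v| = |Δh| / Δz = 2.08 / 57.20 = 0.0364.
Head is higher in the deep piezometer, so vertical flow is upward (discharge condition).

|i_v| ≈ 0.0364; vertical flow is upward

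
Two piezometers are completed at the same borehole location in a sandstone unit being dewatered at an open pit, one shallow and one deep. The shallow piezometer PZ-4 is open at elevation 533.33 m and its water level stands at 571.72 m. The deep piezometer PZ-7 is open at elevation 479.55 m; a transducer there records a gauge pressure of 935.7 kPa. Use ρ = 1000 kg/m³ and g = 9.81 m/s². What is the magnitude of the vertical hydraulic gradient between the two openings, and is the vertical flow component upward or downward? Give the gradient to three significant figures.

Total head at PZ-4: h = 571.72 m (water level in the standpipe).
Pressure head at PZ-7: ψ = P/(ρg) = 935.7×1000 / (1000 × 9.81) = 95.38 m.
Total head at PZ-7: h = z + ψ = 479.55 + 95.38 = 574.93 m.
Δh = h(PZ-4) − h(PZ-7) = 571.72 − 574.93 = -3.21 m.
Vertical separation Δz = 533.33 − 479.55 = 53.78 m.
|i_v| = |Δh| / Δz = 3.21 / 53.78 = 0.0597.
Head is higher in the deep piezometer, so vertical flow is upward (discharge condition).

|i_v| ≈ 0.0597; vertical flow is upward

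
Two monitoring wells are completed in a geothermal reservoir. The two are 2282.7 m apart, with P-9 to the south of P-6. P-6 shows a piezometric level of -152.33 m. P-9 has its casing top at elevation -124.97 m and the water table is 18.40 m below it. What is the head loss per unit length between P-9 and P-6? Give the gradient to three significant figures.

Total head at P-6: h = -152.33 m (water level in the piezometer is the total head).
Total head at P-9: h = -124.97 − 18.40 = -143.37 m.
Head difference: h(P-6) − h(P-9) = -152.33 − (-143.37) = -8.96 m.
Hydraulic gradient: i = |Δh| / L = 8.96 / 2282.7 = 0.00393.

i ≈ 0.00393 m/m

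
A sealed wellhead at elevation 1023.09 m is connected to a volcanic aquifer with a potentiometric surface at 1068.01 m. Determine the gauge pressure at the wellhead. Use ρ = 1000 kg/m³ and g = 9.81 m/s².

P ≈ 441 kPa

Head above the cap: Δh = 1068.01 − 1023.09 = 44.92 m.
P = ρgΔh = 1000 × 9.81 × 44.92 = 440665 Pa ≈ 441 kPa.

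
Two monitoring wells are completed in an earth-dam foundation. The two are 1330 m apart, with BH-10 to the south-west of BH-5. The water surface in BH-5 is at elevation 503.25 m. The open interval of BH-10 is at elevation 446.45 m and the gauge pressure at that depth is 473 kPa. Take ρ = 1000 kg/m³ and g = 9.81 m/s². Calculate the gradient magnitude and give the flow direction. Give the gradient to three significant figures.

Total head at BH-5: h = 503.25 m (water level in the piezometer is the total head).
Pressure head at BH-10: ψ = P/(ρg) = 473×1000 / (1000 × 9.81) = 48.22 m.
Total head at BH-10: h = z + ψ = 446.45 + 48.22 = 494.67 m.
Head difference: h(BH-5) − h(BH-10) = 503.25 − 494.67 = 8.58 m.
Hydraulic gradient: i = |Δh| / L = 8.58 / 1330 = 0.00645.
Flow is from higher to lower head: from BH-5 toward BH-10, i.e. toward the south-west.

i ≈ 0.00645; groundwater flows toward the south-west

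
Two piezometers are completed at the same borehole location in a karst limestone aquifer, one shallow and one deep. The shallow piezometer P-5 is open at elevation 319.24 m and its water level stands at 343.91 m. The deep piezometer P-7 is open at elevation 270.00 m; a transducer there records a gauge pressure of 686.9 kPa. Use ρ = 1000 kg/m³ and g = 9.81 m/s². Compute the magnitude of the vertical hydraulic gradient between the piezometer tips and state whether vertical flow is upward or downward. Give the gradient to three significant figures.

|i_v| ≈ 0.0790; vertical flow is downward

Total head at P-5: h = 343.91 m (water level in the standpipe).
Pressure head at P-7: ψ = P/(ρg) = 686.9×1000 / (1000 × 9.81) = 70.02 m.
Total head at P-7: h = z + ψ = 270.00 + 70.02 = 340.02 m.
Δh = h(P-5) − h(P-7) = 343.91 − 340.02 = 3.89 m.
Vertical separation Δz = 319.24 − 270.00 = 49.24 m.
|i_v| = |Δh| / Δz = 3.89 / 49.24 = 0.0790.
Head is higher in the shallow piezometer, so vertical flow is downward (recharge condition).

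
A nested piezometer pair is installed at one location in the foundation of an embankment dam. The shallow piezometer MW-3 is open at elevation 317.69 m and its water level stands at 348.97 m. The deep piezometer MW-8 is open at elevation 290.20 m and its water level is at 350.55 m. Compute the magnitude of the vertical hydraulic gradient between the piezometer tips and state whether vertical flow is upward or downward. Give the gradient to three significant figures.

Total head at MW-3: h = 348.97 m (water level in the standpipe).
Total head at MW-8: h = 350.55 m.
Δh = h(MW-3) − h(MW-8) = 348.97 − 350.55 = -1.58 m.
Vertical separation Δz = 317.69 − 290.20 = 27.49 m.
|i_v| = |Δh| / Δz = 1.58 / 27.49 = 0.0575.
Head is higher in the deep piezometer, so vertical flow is upward (discharge condition).

|i_v| ≈ 0.0575; vertical flow is upward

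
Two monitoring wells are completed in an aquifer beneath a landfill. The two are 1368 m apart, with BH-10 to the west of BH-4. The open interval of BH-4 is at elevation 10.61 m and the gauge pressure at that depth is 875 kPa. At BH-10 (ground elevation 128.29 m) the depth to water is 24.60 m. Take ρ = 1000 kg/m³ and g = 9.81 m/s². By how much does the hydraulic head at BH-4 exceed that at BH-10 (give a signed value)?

Pressure head at BH-4: ψ = P/(ρg) = 875×1000 / (1000 × 9.81) = 89.19 m.
Total head at BH-4: h = z + ψ = 10.61 + 89.19 = 99.80 m.
Total head at BH-10: h = 128.29 − 24.60 = 103.69 m.
Head difference: h(BH-4) − h(BH-10) = 99.80 − 103.69 = -3.89 m.

Δh ≈ -3.89 m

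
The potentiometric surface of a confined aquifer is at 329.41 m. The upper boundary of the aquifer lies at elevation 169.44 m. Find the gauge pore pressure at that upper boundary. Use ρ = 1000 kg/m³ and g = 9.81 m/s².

P ≈ 1570 kPa

Pressure head at the aquifer top: ψ = h − z = 329.41 − 169.44 = 159.97 m.
P = ρgψ = 1000 × 9.81 × 159.97 = 1569306 Pa ≈ 1570 kPa.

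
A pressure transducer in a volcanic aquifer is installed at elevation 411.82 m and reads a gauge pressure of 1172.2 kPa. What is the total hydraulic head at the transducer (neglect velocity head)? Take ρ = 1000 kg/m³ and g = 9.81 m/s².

ψ = P/(ρg) = 1172.2×1000 / (1000 × 9.81) = 119.49 m.
h = z + ψ = 411.82 + 119.49 = 531.31 m.

h ≈ 531.31 m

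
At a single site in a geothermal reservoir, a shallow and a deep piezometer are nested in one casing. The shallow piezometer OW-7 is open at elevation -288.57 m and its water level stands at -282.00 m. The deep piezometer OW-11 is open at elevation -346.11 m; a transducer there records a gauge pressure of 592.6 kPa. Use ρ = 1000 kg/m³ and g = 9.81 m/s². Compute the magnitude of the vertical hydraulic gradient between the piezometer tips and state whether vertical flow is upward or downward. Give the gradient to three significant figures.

|i_v| ≈ 0.0643; vertical flow is downward

Total head at OW-7: h = -282.00 m (water level in the standpipe).
Pressure head at OW-11: ψ = P/(ρg) = 592.6×1000 / (1000 × 9.81) = 60.41 m.
Total head at OW-11: h = z + ψ = -346.11 + 60.41 = -285.70 m.
Δh = h(OW-7) − h(OW-11) = -282.00 − (-285.70) = 3.70 m.
Vertical separation Δz = -288.57 − (-346.11) = 57.54 m.
|i_v| = |Δh| / Δz = 3.70 / 57.54 = 0.0643.
Head is higher in the shallow piezometer, so vertical flow is downward (recharge condition).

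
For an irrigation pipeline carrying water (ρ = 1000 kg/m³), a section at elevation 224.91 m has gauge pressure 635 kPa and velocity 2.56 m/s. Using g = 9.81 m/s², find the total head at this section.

Pressure head ψ = P/(ρg) = 635×1000 / (1000 × 9.81) = 64.73 m.
Velocity head = v²/(2g) = 2.56² / (2 × 9.81) = 0.334 m.
h = z + ψ + v²/(2g) = 224.91 + 64.73 + 0.334 = 289.97 m.

h ≈ 289.97 m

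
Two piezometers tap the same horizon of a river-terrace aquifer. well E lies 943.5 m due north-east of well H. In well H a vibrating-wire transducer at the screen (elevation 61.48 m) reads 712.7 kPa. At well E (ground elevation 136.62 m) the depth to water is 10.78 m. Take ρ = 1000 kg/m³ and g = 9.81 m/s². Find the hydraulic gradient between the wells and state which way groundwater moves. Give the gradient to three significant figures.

i ≈ 0.00879; groundwater flows toward the north-east

Pressure head at well H: ψ = P/(ρg) = 712.7×1000 / (1000 × 9.81) = 72.65 m.
Total head at well H: h = z + ψ = 61.48 + 72.65 = 134.13 m.
Total head at well E: h = 136.62 − 10.78 = 125.84 m.
Head difference: h(well H) − h(well E) = 134.13 − 125.84 = 8.29 m.
Hydraulic gradient: i = |Δh| / L = 8.29 / 943.5 = 0.00879.
Flow is from higher to lower head: from well H toward well E, i.e. toward the north-east.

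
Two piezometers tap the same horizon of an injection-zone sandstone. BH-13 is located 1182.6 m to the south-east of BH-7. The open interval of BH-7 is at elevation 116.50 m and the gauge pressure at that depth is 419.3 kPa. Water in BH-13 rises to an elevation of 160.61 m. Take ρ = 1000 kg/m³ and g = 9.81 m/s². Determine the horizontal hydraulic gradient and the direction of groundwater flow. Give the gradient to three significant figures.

i ≈ 0.00116; groundwater flows toward the north-west

Pressure head at BH-7: ψ = P/(ρg) = 419.3×1000 / (1000 × 9.81) = 42.74 m.
Total head at BH-7: h = z + ψ = 116.50 + 42.74 = 159.24 m.
Total head at BH-13: h = 160.61 m (water level in the piezometer is the total head).
Head difference: h(BH-7) − h(BH-13) = 159.24 − 160.61 = -1.37 m.
Hydraulic gradient: i = |Δh| / L = 1.37 / 1182.6 = 0.00116.
Flow is from higher to lower head: from BH-13 toward BH-7, i.e. toward the north-west.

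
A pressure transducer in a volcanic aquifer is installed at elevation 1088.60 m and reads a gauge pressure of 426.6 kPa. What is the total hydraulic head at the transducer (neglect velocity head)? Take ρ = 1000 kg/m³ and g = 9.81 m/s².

h ≈ 1132.09 m

ψ = P/(ρg) = 426.6×1000 / (1000 × 9.81) = 43.49 m.
h = z + ψ = 1088.60 + 43.49 = 1132.09 m.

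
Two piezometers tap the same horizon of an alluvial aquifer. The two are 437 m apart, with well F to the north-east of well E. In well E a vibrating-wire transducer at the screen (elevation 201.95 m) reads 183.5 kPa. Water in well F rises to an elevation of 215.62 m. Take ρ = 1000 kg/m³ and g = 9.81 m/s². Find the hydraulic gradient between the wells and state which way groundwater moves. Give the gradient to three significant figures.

Pressure head at well E: ψ = P/(ρg) = 183.5×1000 / (1000 × 9.81) = 18.71 m.
Total head at well E: h = z + ψ = 201.95 + 18.71 = 220.66 m.
Total head at well F: h = 215.62 m (water level in the piezometer is the total head).
Head difference: h(well E) − h(well F) = 220.66 − 215.62 = 5.04 m.
Hydraulic gradient: i = |Δh| / L = 5.04 / 437 = 0.0115.
Flow is from higher to lower head: from well E toward well F, i.e. toward the north-east.

i ≈ 0.0115; groundwater flows toward the north-east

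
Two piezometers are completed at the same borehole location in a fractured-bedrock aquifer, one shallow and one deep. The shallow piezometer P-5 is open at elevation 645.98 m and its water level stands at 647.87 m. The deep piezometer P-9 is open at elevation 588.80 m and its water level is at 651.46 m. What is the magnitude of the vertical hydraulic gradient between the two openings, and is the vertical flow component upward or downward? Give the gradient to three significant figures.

|i_v| ≈ 0.0628; vertical flow is upward

Total head at P-5: h = 647.87 m (water level in the standpipe).
Total head at P-9: h = 651.46 m.
Δh = h(P-5) − h(P-9) = 647.87 − 651.46 = -3.59 m.
Vertical separation Δz = 645.98 − 588.80 = 57.18 m.
|i_v| = |Δh| / Δz = 3.59 / 57.18 = 0.0628.
Head is higher in the deep piezometer, so vertical flow is upward (discharge condition).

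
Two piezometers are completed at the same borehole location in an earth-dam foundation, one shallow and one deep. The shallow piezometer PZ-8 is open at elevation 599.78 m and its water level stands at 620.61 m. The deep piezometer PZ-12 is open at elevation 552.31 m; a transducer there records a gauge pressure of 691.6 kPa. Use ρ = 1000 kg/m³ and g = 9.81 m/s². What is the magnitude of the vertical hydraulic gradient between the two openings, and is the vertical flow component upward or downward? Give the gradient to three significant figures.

|i_v| ≈ 0.0463; vertical flow is upward

Total head at PZ-8: h = 620.61 m (water level in the standpipe).
Pressure head at PZ-12: ψ = P/(ρg) = 691.6×1000 / (1000 × 9.81) = 70.50 m.
Total head at PZ-12: h = z + ψ = 552.31 + 70.50 = 622.81 m.
Δh = h(PZ-8) − h(PZ-12) = 620.61 − 622.81 = -2.20 m.
Vertical separation Δz = 599.78 − 552.31 = 47.47 m.
|i_v| = |Δh| / Δz = 2.20 / 47.47 = 0.0463.
Head is higher in the deep piezometer, so vertical flow is upward (discharge condition).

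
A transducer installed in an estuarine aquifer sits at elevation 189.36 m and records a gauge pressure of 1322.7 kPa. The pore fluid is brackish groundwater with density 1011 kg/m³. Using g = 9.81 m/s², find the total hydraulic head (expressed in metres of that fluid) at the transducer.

ψ = P/(ρg) = 1322.7×1000 / (1011 × 9.81) = 133.36 m.
h = z + ψ = 189.36 + 133.36 = 322.72 m.

h ≈ 322.72 m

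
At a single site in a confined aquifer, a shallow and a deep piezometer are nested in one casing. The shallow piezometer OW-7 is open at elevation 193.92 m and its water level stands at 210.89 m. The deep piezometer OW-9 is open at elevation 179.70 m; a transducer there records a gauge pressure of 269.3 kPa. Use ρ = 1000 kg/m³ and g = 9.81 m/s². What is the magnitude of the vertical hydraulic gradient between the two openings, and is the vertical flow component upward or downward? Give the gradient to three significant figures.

Total head at OW-7: h = 210.89 m (water level in the standpipe).
Pressure head at OW-9: ψ = P/(ρg) = 269.3×1000 / (1000 × 9.81) = 27.45 m.
Total head at OW-9: h = z + ψ = 179.70 + 27.45 = 207.15 m.
Δh = h(OW-7) − h(OW-9) = 210.89 − 207.15 = 3.74 m.
Vertical separation Δz = 193.92 − 179.70 = 14.22 m.
|i_v| = |Δh| / Δz = 3.74 / 14.22 = 0.263.
Head is higher in the shallow piezometer, so vertical flow is downward (recharge condition).

|i_v| ≈ 0.263; vertical flow is downward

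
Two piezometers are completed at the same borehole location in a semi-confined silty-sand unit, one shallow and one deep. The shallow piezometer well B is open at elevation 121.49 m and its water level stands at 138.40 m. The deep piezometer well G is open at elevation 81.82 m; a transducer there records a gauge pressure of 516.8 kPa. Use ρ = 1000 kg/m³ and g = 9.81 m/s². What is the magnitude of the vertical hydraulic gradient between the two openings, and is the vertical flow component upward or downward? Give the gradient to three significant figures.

Total head at well B: h = 138.40 m (water level in the standpipe).
Pressure head at well G: ψ = P/(ρg) = 516.8×1000 / (1000 × 9.81) = 52.68 m.
Total head at well G: h = z + ψ = 81.82 + 52.68 = 134.50 m.
Δh = h(well B) − h(well G) = 138.40 − 134.50 = 3.90 m.
Vertical separation Δz = 121.49 − 81.82 = 39.67 m.
|i_v| = |Δh| / Δz = 3.90 / 39.67 = 0.0983.
Head is higher in the shallow piezometer, so vertical flow is downward (recharge condition).

|i_v| ≈ 0.0983; vertical flow is downward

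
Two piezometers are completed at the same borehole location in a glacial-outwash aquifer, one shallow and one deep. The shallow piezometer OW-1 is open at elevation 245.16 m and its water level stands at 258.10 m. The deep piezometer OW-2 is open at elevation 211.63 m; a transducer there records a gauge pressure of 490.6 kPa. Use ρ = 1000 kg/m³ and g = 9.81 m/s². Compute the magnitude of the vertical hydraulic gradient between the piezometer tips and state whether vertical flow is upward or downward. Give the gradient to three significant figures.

Total head at OW-1: h = 258.10 m (water level in the standpipe).
Pressure head at OW-2: ψ = P/(ρg) = 490.6×1000 / (1000 × 9.81) = 50.01 m.
Total head at OW-2: h = z + ψ = 211.63 + 50.01 = 261.64 m.
Δh = h(OW-1) − h(OW-2) = 258.10 − 261.64 = -3.54 m.
Vertical separation Δz = 245.16 − 211.63 = 33.53 m.
|i_v| = |Δh| / Δz = 3.54 / 33.53 = 0.106.
Head is higher in the deep piezometer, so vertical flow is upward (discharge condition).

|i_v| ≈ 0.106; vertical flow is upward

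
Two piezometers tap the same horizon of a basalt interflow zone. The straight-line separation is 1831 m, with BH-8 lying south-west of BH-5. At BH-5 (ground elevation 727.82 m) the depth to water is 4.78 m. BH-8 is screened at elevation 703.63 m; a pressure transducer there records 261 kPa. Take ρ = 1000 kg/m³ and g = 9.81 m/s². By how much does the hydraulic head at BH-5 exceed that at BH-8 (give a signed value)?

Δh ≈ -7.20 m

Total head at BH-5: h = 727.82 − 4.78 = 723.04 m.
Pressure head at BH-8: ψ = P/(ρg) = 261×1000 / (1000 × 9.81) = 26.61 m.
Total head at BH-8: h = z + ψ = 703.63 + 26.61 = 730.24 m.
Head difference: h(BH-5) − h(BH-8) = 723.04 − 730.24 = -7.20 m.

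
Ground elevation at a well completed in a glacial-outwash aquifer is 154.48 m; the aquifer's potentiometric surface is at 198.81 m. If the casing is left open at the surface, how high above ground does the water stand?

Water rises to the potentiometric surface, so the rise above ground = 198.81 − 154.48 = 44.33 m.

≈ 44.33 m above ground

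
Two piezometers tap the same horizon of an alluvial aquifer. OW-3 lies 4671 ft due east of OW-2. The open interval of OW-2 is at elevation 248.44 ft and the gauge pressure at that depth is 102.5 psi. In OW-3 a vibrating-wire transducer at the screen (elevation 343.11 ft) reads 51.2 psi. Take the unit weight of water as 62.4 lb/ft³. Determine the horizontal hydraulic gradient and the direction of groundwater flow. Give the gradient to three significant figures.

Pressure head at OW-2: ψ = 144·P/γ = 144 × 102.5 / 62.4 = 236.54 ft.
Total head at OW-2: h = z + ψ = 248.44 + 236.54 = 484.98 ft.
Pressure head at OW-3: ψ = 144·P/γ = 144 × 51.2 / 62.4 = 118.15 ft.
Total head at OW-3: h = z + ψ = 343.11 + 118.15 = 461.26 ft.
Head difference: h(OW-2) − h(OW-3) = 484.98 − 461.26 = 23.72 ft.
Hydraulic gradient: i = |Δh| / L = 23.72 / 4671 = 0.00508.
Flow is from higher to lower head: from OW-2 toward OW-3, i.e. toward the east.

i ≈ 0.00508; groundwater flows toward the east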